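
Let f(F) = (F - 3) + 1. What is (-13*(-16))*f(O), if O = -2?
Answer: -832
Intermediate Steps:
f(F) = -2 + F (f(F) = (-3 + F) + 1 = -2 + F)
(-13*(-16))*f(O) = (-13*(-16))*(-2 - 2) = 208*(-4) = -832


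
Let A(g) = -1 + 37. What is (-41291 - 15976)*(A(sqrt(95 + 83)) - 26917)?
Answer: 1539394227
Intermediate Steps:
A(g) = 36
(-41291 - 15976)*(A(sqrt(95 + 83)) - 26917) = (-41291 - 15976)*(36 - 26917) = -57267*(-26881) = 1539394227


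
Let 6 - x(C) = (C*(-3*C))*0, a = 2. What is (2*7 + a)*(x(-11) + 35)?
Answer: 656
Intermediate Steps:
x(C) = 6 (x(C) = 6 - C*(-3*C)*0 = 6 - (-3*C²)*0 = 6 - 1*0 = 6 + 0 = 6)
(2*7 + a)*(x(-11) + 35) = (2*7 + 2)*(6 + 35) = (14 + 2)*41 = 16*41 = 656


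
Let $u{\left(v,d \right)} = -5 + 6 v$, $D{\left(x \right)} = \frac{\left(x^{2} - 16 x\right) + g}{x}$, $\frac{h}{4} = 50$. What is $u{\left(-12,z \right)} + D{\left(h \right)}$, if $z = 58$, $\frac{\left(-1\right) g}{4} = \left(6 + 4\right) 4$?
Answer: $\frac{531}{5} \approx 106.2$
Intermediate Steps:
$g = -160$ ($g = - 4 \left(6 + 4\right) 4 = - 4 \cdot 10 \cdot 4 = \left(-4\right) 40 = -160$)
$h = 200$ ($h = 4 \cdot 50 = 200$)
$D{\left(x \right)} = \frac{-160 + x^{2} - 16 x}{x}$ ($D{\left(x \right)} = \frac{\left(x^{2} - 16 x\right) - 160}{x} = \frac{-160 + x^{2} - 16 x}{x}$)
$u{\left(-12,z \right)} + D{\left(h \right)} = \left(-5 + 6 \left(-12\right)\right) - \left(-184 + \frac{4}{5}\right) = \left(-5 - 72\right) - - \frac{916}{5} = -77 - - \frac{916}{5} = -77 + \frac{916}{5} = \frac{531}{5}$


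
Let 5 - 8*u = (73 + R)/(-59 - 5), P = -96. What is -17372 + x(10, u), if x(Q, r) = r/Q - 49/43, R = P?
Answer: -3824857629/220160 ≈ -17373.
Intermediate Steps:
R = -96
u = 297/512 (u = 5/8 - (73 - 96)/(8*(-59 - 5)) = 5/8 - (-23)/(8*(-64)) = 5/8 - (-23)*(-1)/(8*64) = 5/8 - ⅛*23/64 = 5/8 - 23/512 = 297/512 ≈ 0.58008)
x(Q, r) = -49/43 + r/Q (x(Q, r) = r/Q - 49*1/43 = r/Q - 49/43 = -49/43 + r/Q)
-17372 + x(10, u) = -17372 + (-49/43 + (297/512)/10) = -17372 + (-49/43 + (297/512)*(⅒)) = -17372 + (-49/43 + 297/5120) = -17372 - 238109/220160 = -3824857629/220160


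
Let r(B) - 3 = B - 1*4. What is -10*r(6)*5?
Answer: -250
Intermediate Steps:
r(B) = -1 + B (r(B) = 3 + (B - 1*4) = 3 + (B - 4) = 3 + (-4 + B) = -1 + B)
-10*r(6)*5 = -10*(-1 + 6)*5 = -10*5*5 = -50*5 = -250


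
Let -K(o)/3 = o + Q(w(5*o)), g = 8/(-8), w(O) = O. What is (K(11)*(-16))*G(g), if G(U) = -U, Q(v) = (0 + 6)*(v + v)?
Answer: 32208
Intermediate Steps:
Q(v) = 12*v (Q(v) = 6*(2*v) = 12*v)
g = -1 (g = 8*(-1/8) = -1)
K(o) = -183*o (K(o) = -3*(o + 12*(5*o)) = -3*(o + 60*o) = -183*o)
(K(11)*(-16))*G(g) = (-183*11*(-16))*(-1*(-1)) = -2013*(-16)*1 = 32208*1 = 32208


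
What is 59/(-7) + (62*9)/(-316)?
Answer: -11275/1106 ≈ -10.194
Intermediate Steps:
59/(-7) + (62*9)/(-316) = 59*(-⅐) + 558*(-1/316) = -59/7 - 279/158 = -11275/1106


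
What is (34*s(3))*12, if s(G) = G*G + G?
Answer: 4896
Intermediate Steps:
s(G) = G + G² (s(G) = G² + G = G + G²)
(34*s(3))*12 = (34*(3*(1 + 3)))*12 = (34*(3*4))*12 = (34*12)*12 = 408*12 = 4896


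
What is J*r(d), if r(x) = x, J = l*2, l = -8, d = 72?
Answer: -1152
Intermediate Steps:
J = -16 (J = -8*2 = -16)
J*r(d) = -16*72 = -1152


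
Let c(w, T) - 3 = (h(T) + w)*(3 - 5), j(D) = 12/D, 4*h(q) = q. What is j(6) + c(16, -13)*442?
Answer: -9943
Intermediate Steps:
h(q) = q/4
c(w, T) = 3 - 2*w - T/2 (c(w, T) = 3 + (T/4 + w)*(3 - 5) = 3 + (w + T/4)*(-2) = 3 + (-2*w - T/2) = 3 - 2*w - T/2)
j(6) + c(16, -13)*442 = 12/6 + (3 - 2*16 - ½*(-13))*442 = 12*(⅙) + (3 - 32 + 13/2)*442 = 2 - 45/2*442 = 2 - 9945 = -9943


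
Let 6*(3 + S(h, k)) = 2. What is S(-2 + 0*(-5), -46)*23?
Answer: -184/3 ≈ -61.333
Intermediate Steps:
S(h, k) = -8/3 (S(h, k) = -3 + (⅙)*2 = -3 + ⅓ = -8/3)
S(-2 + 0*(-5), -46)*23 = -8/3*23 = -184/3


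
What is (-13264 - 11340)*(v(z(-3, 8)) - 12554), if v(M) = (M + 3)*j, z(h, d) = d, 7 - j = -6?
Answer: 305360244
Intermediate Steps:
j = 13 (j = 7 - 1*(-6) = 7 + 6 = 13)
v(M) = 39 + 13*M (v(M) = (M + 3)*13 = (3 + M)*13 = 39 + 13*M)
(-13264 - 11340)*(v(z(-3, 8)) - 12554) = (-13264 - 11340)*((39 + 13*8) - 12554) = -24604*((39 + 104) - 12554) = -24604*(143 - 12554) = -24604*(-12411) = 305360244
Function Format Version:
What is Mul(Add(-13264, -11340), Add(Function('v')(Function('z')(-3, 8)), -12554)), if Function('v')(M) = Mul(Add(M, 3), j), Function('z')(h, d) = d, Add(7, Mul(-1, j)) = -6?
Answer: 305360244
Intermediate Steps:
j = 13 (j = Add(7, Mul(-1, -6)) = Add(7, 6) = 13)
Function('v')(M) = Add(39, Mul(13, M)) (Function('v')(M) = Mul(Add(M, 3), 13) = Mul(Add(3, M), 13) = Add(39, Mul(13, M)))
Mul(Add(-13264, -11340), Add(Function('v')(Function('z')(-3, 8)), -12554)) = Mul(Add(-13264, -11340), Add(Add(39, Mul(13, 8)), -12554)) = Mul(-24604, Add(Add(39, 104), -12554)) = Mul(-24604, Add(143, -12554)) = Mul(-24604, -12411) = 305360244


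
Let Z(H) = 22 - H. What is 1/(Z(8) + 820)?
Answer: 1/834 ≈ 0.0011990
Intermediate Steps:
1/(Z(8) + 820) = 1/((22 - 1*8) + 820) = 1/((22 - 8) + 820) = 1/(14 + 820) = 1/834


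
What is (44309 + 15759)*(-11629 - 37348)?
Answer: -2941950436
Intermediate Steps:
(44309 + 15759)*(-11629 - 37348) = 60068*(-48977) = -2941950436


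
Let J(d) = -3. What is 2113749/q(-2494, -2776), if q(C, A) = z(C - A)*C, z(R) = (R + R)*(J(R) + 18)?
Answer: -234861/2344360 ≈ -0.10018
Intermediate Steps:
z(R) = 30*R (z(R) = (R + R)*(-3 + 18) = (2*R)*15 = 30*R)
q(C, A) = C*(-30*A + 30*C) (q(C, A) = (30*(C - A))*C = (-30*A + 30*C)*C = C*(-30*A + 30*C))
2113749/q(-2494, -2776) = 2113749/((30*(-2494)*(-2494 - 1*(-2776)))) = 2113749/((30*(-2494)*(-2494 + 2776))) = 2113749/((30*(-2494)*282)) = 2113749/(-21099240) = 2113749*(-1/21099240) = -234861/2344360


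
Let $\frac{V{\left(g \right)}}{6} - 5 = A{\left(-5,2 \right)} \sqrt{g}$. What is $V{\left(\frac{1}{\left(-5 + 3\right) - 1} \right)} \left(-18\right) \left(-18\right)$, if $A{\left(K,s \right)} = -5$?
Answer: $9720 - 3240 i \sqrt{3} \approx 9720.0 - 5611.8 i$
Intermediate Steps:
$V{\left(g \right)} = 30 - 30 \sqrt{g}$ ($V{\left(g \right)} = 30 + 6 \left(- 5 \sqrt{g}\right) = 30 - 30 \sqrt{g}$)
$V{\left(\frac{1}{\left(-5 + 3\right) - 1} \right)} \left(-18\right) \left(-18\right) = \left(30 - 30 \sqrt{\frac{1}{\left(-5 + 3\right) - 1}}\right) \left(-18\right) \left(-18\right) = \left(30 - 30 \sqrt{\frac{1}{-2 - 1}}\right) \left(-18\right) \left(-18\right) = \left(30 - 30 \sqrt{\frac{1}{-3}}\right) \left(-18\right) \left(-18\right) = \left(30 - 30 \sqrt{- \frac{1}{3}}\right) \left(-18\right) \left(-18\right) = \left(30 - 30 \frac{i \sqrt{3}}{3}\right) \left(-18\right) \left(-18\right) = \left(30 - 10 i \sqrt{3}\right) \left(-18\right) \left(-18\right) = \left(-540 + 180 i \sqrt{3}\right) \left(-18\right) = 9720 - 3240 i \sqrt{3}$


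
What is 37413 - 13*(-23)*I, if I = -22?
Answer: 30835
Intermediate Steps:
37413 - 13*(-23)*I = 37413 - 13*(-23)*(-22) = 37413 - (-299)*(-22) = 37413 - 1*6578 = 37413 - 6578 = 30835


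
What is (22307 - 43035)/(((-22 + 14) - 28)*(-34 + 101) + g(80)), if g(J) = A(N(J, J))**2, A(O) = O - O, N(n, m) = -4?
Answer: 5182/603 ≈ 8.5937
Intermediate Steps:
A(O) = 0
g(J) = 0 (g(J) = 0**2 = 0)
(22307 - 43035)/(((-22 + 14) - 28)*(-34 + 101) + g(80)) = (22307 - 43035)/(((-22 + 14) - 28)*(-34 + 101) + 0) = -20728/((-8 - 28)*67 + 0) = -20728/(-36*67 + 0) = -20728/(-2412 + 0) = -20728/(-2412) = -20728*(-1/2412) = 5182/603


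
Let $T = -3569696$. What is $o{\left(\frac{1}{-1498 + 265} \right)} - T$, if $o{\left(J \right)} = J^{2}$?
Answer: $\frac{5426969562145}{1520289} \approx 3.5697 \cdot 10^{6}$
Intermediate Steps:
$o{\left(\frac{1}{-1498 + 265} \right)} - T = \left(\frac{1}{-1498 + 265}\right)^{2} - -3569696 = \left(\frac{1}{-1233}\right)^{2} + 3569696 = \left(- \frac{1}{1233}\right)^{2} + 3569696 = \frac{1}{1520289} + 3569696 = \frac{5426969562145}{1520289}$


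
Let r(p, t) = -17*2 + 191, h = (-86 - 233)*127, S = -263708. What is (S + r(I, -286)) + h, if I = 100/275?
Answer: -304064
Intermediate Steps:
I = 4/11 (I = 100*(1/275) = 4/11 ≈ 0.36364)
h = -40513 (h = -319*127 = -40513)
r(p, t) = 157 (r(p, t) = -34 + 191 = 157)
(S + r(I, -286)) + h = (-263708 + 157) - 40513 = -263551 - 40513 = -304064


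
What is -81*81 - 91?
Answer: -6652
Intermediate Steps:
-81*81 - 91 = -6561 - 91 = -6652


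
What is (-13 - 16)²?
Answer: 841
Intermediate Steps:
(-13 - 16)² = (-29)² = 841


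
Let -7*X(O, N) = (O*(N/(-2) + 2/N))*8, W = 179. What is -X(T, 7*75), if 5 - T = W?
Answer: 63944072/1225 ≈ 52199.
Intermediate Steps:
T = -174 (T = 5 - 1*179 = 5 - 179 = -174)
X(O, N) = -8*O*(2/N - N/2)/7 (X(O, N) = -O*(N/(-2) + 2/N)*8/7 = -O*(N*(-½) + 2/N)*8/7 = -O*(-N/2 + 2/N)*8/7 = -O*(2/N - N/2)*8/7 = -8*O*(2/N - N/2)/7)
-X(T, 7*75) = -4*(-174)*(-4 + (7*75)²)/(7*(7*75)) = -4*(-174)*(-4 + 525²)/(7*525) = -4*(-174)*(-4 + 275625)/(7*525) = -4*(-174)*275621/(7*525) = -1*(-63944072/1225) = 63944072/1225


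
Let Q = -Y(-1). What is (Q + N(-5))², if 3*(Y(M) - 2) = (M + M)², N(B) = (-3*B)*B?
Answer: 55225/9 ≈ 6136.1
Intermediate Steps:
N(B) = -3*B²
Y(M) = 2 + 4*M²/3 (Y(M) = 2 + (M + M)²/3 = 2 + (2*M)²/3 = 2 + (4*M²)/3 = 2 + 4*M²/3)
Q = -10/3 (Q = -(2 + (4/3)*(-1)²) = -(2 + (4/3)*1) = -(2 + 4/3) = -1*10/3 = -10/3 ≈ -3.3333)
(Q + N(-5))² = (-10/3 - 3*(-5)²)² = (-10/3 - 3*25)² = (-10/3 - 75)² = (-235/3)² = 55225/9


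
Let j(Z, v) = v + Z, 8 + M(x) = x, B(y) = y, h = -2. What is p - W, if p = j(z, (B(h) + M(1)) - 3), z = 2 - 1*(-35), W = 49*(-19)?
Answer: 956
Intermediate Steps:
W = -931
M(x) = -8 + x
z = 37 (z = 2 + 35 = 37)
j(Z, v) = Z + v
p = 25 (p = 37 + ((-2 + (-8 + 1)) - 3) = 37 + ((-2 - 7) - 3) = 37 + (-9 - 3) = 37 - 12 = 25)
p - W = 25 - 1*(-931) = 25 + 931 = 956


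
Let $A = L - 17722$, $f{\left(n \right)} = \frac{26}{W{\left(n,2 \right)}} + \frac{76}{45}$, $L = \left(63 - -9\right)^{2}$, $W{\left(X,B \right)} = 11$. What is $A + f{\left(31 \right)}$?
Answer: $- \frac{6204304}{495} \approx -12534.0$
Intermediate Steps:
$L = 5184$ ($L = \left(63 + 9\right)^{2} = 72^{2} = 5184$)
$f{\left(n \right)} = \frac{2006}{495}$ ($f{\left(n \right)} = \frac{26}{11} + \frac{76}{45} = \frac{2006}{495}$)
$A = -12538$ ($A = 5184 - 17722 = -12538$)
$A + f{\left(31 \right)} = -12538 + \frac{2006}{495} = - \frac{6204304}{495}$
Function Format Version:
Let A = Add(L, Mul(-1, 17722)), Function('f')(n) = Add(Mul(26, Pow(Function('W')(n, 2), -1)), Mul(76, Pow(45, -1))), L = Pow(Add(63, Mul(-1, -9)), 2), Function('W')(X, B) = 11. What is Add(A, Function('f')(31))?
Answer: Rational(-6204304, 495) ≈ -12534.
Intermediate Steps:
L = 5184 (L = Pow(Add(63, 9), 2) = Pow(72, 2) = 5184)
Function('f')(n) = Rational(2006, 495) (Function('f')(n) = Add(Mul(26, Pow(11, -1)), Mul(76, Pow(45, -1))) = Add(Mul(26, Rational(1, 11)), Mul(76, Rational(1, 45))) = Add(Rational(26, 11), Rational(76, 45)) = Rational(2006, 495))
A = -12538 (A = Add(5184, Mul(-1, 17722)) = Add(5184, -17722) = -12538)
Add(A, Function('f')(31)) = Add(-12538, Rational(2006, 495)) = Rational(-6204304, 495)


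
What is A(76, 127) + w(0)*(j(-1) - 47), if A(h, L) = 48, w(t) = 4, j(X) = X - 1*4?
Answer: -160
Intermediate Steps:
j(X) = -4 + X (j(X) = X - 4 = -4 + X)
A(76, 127) + w(0)*(j(-1) - 47) = 48 + 4*((-4 - 1) - 47) = 48 + 4*(-5 - 47) = 48 + 4*(-52) = 48 - 208 = -160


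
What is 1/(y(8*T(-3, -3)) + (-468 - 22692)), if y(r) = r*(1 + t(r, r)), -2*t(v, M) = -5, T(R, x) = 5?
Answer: -1/23020 ≈ -4.3440e-5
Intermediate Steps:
t(v, M) = 5/2 (t(v, M) = -1/2*(-5) = 5/2)
y(r) = 7*r/2 (y(r) = r*(1 + 5/2) = r*(7/2) = 7*r/2)
1/(y(8*T(-3, -3)) + (-468 - 22692)) = 1/(7*(8*5)/2 + (-468 - 22692)) = 1/((7/2)*40 - 23160) = 1/(140 - 23160) = 1/(-23020) = -1/23020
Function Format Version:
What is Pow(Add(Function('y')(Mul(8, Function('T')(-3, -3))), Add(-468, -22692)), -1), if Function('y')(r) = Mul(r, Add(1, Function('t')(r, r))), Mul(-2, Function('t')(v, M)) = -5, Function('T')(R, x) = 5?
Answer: Rational(-1, 23020) ≈ -4.3440e-5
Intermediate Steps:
Function('t')(v, M) = Rational(5, 2) (Function('t')(v, M) = Mul(Rational(-1, 2), -5) = Rational(5, 2))
Function('y')(r) = Mul(Rational(7, 2), r) (Function('y')(r) = Mul(r, Add(1, Rational(5, 2))) = Mul(r, Rational(7, 2)) = Mul(Rational(7, 2), r))
Pow(Add(Function('y')(Mul(8, Function('T')(-3, -3))), Add(-468, -22692)), -1) = Pow(Add(Mul(Rational(7, 2), Mul(8, 5)), Add(-468, -22692)), -1) = Pow(Add(Mul(Rational(7, 2), 40), -23160), -1) = Pow(Add(140, -23160), -1) = Pow(-23020, -1) = Rational(-1, 23020)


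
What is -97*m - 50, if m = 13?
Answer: -1311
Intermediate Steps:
-97*m - 50 = -97*13 - 50 = -1261 - 50 = -1311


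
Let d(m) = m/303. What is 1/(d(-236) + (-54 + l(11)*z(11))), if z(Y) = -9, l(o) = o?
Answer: -303/46595 ≈ -0.0065028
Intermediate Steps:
d(m) = m/303 (d(m) = m*(1/303) = m/303)
1/(d(-236) + (-54 + l(11)*z(11))) = 1/((1/303)*(-236) + (-54 + 11*(-9))) = 1/(-236/303 + (-54 - 99)) = 1/(-236/303 - 153) = 1/(-46595/303) = -303/46595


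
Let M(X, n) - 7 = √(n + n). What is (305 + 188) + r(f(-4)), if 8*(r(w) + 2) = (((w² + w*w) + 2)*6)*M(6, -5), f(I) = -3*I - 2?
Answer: 3103/2 + 303*I*√10/2 ≈ 1551.5 + 479.08*I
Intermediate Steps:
M(X, n) = 7 + √2*√n (M(X, n) = 7 + √(n + n) = 7 + √(2*n) = 7 + √2*√n)
f(I) = -2 - 3*I
r(w) = -2 + (7 + I*√10)*(12 + 12*w²)/8 (r(w) = -2 + ((((w² + w*w) + 2)*6)*(7 + √2*√(-5)))/8 = -2 + ((((w² + w²) + 2)*6)*(7 + √2*(I*√5)))/8 = -2 + (((2*w² + 2)*6)*(7 + I*√10))/8 = -2 + (((2 + 2*w²)*6)*(7 + I*√10))/8 = -2 + ((12 + 12*w²)*(7 + I*√10))/8 = -2 + ((7 + I*√10)*(12 + 12*w²))/8 = -2 + (7 + I*√10)*(12 + 12*w²)/8)
(305 + 188) + r(f(-4)) = (305 + 188) + (17/2 + 3*I*√10/2 + 3*(-2 - 3*(-4))²*(7 + I*√10)/2) = 493 + (17/2 + 3*I*√10/2 + 3*(-2 + 12)²*(7 + I*√10)/2) = 493 + (17/2 + 3*I*√10/2 + (3/2)*10²*(7 + I*√10)) = 493 + (17/2 + 3*I*√10/2 + (3/2)*100*(7 + I*√10)) = 493 + (17/2 + 3*I*√10/2 + (1050 + 150*I*√10)) = 493 + (2117/2 + 303*I*√10/2) = 3103/2 + 303*I*√10/2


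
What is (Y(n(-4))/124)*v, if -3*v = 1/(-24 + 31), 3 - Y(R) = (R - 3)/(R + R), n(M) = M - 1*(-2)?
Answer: -1/1488 ≈ -0.00067204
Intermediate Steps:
n(M) = 2 + M (n(M) = M + 2 = 2 + M)
Y(R) = 3 - (-3 + R)/(2*R) (Y(R) = 3 - (R - 3)/(R + R) = 3 - (-3 + R)/(2*R))
v = -1/21 (v = -1/(3*(-24 + 31)) = -⅓/7 = -⅓*⅐ = -1/21 ≈ -0.047619)
(Y(n(-4))/124)*v = (((3 + 5*(2 - 4))/(2*(2 - 4)))/124)*(-1/21) = (((½)*(3 + 5*(-2))/(-2))*(1/124))*(-1/21) = (((½)*(-½)*(3 - 10))*(1/124))*(-1/21) = (((½)*(-½)*(-7))*(1/124))*(-1/21) = ((7/4)*(1/124))*(-1/21) = (7/496)*(-1/21) = -1/1488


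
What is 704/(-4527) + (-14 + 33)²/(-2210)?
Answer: -3190087/10004670 ≈ -0.31886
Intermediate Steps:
704/(-4527) + (-14 + 33)²/(-2210) = 704*(-1/4527) + 19²*(-1/2210) = -704/4527 + 361*(-1/2210) = -704/4527 - 361/2210 = -3190087/10004670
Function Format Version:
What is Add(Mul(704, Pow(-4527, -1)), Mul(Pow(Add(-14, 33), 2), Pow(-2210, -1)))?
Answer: Rational(-3190087, 10004670) ≈ -0.31886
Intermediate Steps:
Add(Mul(704, Pow(-4527, -1)), Mul(Pow(Add(-14, 33), 2), Pow(-2210, -1))) = Add(Mul(704, Rational(-1, 4527)), Mul(Pow(19, 2), Rational(-1, 2210))) = Add(Rational(-704, 4527), Mul(361, Rational(-1, 2210))) = Add(Rational(-704, 4527), Rational(-361, 2210)) = Rational(-3190087, 10004670)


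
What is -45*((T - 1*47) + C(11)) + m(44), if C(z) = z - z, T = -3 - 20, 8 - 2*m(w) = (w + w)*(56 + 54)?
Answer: -1686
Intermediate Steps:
m(w) = 4 - 110*w (m(w) = 4 - (w + w)*(56 + 54)/2 = 4 - 2*w*110/2 = 4 - 110*w)
T = -23
C(z) = 0
-45*((T - 1*47) + C(11)) + m(44) = -45*((-23 - 1*47) + 0) + (4 - 110*44) = -45*((-23 - 47) + 0) + (4 - 4840) = -45*(-70 + 0) - 4836 = -45*(-70) - 4836 = 3150 - 4836 = -1686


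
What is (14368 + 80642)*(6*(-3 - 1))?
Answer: -2280240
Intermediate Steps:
(14368 + 80642)*(6*(-3 - 1)) = 95010*(6*(-4)) = 95010*(-24) = -2280240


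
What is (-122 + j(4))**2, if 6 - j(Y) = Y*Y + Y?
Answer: 18496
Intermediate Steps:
j(Y) = 6 - Y - Y**2 (j(Y) = 6 - (Y*Y + Y) = 6 - (Y**2 + Y) = 6 - (Y + Y**2) = 6 + (-Y - Y**2) = 6 - Y - Y**2)
(-122 + j(4))**2 = (-122 + (6 - 1*4 - 1*4**2))**2 = (-122 + (6 - 4 - 1*16))**2 = (-122 + (6 - 4 - 16))**2 = (-122 - 14)**2 = (-136)**2 = 18496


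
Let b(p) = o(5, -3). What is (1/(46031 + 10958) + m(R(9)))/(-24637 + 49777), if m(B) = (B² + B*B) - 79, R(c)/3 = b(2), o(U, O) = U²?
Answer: 10610402/23878391 ≈ 0.44435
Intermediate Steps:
b(p) = 25 (b(p) = 5² = 25)
R(c) = 75 (R(c) = 3*25 = 75)
m(B) = -79 + 2*B² (m(B) = (B² + B²) - 79 = 2*B² - 79 = -79 + 2*B²)
(1/(46031 + 10958) + m(R(9)))/(-24637 + 49777) = (1/(46031 + 10958) + (-79 + 2*75²))/(-24637 + 49777) = (1/56989 + (-79 + 2*5625))/25140 = (1/56989 + (-79 + 11250))*(1/25140) = (1/56989 + 11171)*(1/25140) = (636624120/56989)*(1/25140) = 10610402/23878391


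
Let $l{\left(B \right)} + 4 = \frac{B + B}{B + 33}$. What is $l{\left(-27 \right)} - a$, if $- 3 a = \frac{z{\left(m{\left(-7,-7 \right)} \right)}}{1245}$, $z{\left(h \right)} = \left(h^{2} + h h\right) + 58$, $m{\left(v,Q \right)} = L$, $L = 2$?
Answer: $- \frac{16163}{1245} \approx -12.982$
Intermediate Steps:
$m{\left(v,Q \right)} = 2$
$z{\left(h \right)} = 58 + 2 h^{2}$ ($z{\left(h \right)} = \left(h^{2} + h^{2}\right) + 58 = 2 h^{2} + 58 = 58 + 2 h^{2}$)
$l{\left(B \right)} = -4 + \frac{2 B}{33 + B}$ ($l{\left(B \right)} = -4 + \frac{B + B}{B + 33} = -4 + \frac{2 B}{33 + B}$)
$a = - \frac{22}{1245}$ ($a = - \frac{\left(58 + 2 \cdot 2^{2}\right) \frac{1}{1245}}{3} = - \frac{\left(58 + 2 \cdot 4\right) \frac{1}{1245}}{3} = - \frac{\left(58 + 8\right) \frac{1}{1245}}{3} = - \frac{66 \cdot \frac{1}{1245}}{3} = \left(- \frac{1}{3}\right) \frac{22}{415} = - \frac{22}{1245} \approx -0.017671$)
$l{\left(-27 \right)} - a = \frac{2 \left(-66 - -27\right)}{33 - 27} - - \frac{22}{1245} = \frac{2 \left(-66 + 27\right)}{6} + \frac{22}{1245} = 2 \cdot \frac{1}{6} \left(-39\right) + \frac{22}{1245} = -13 + \frac{22}{1245} = - \frac{16163}{1245}$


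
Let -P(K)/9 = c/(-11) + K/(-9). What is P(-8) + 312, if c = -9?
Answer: 3263/11 ≈ 296.64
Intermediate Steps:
P(K) = -81/11 + K (P(K) = -9*(-9/(-11) + K/(-9)) = -9*(-9*(-1/11) + K*(-1/9)) = -9*(9/11 - K/9) = -81/11 + K)
P(-8) + 312 = (-81/11 - 8) + 312 = -169/11 + 312 = 3263/11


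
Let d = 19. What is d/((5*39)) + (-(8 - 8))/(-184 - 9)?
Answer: 19/195 ≈ 0.097436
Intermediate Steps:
d/((5*39)) + (-(8 - 8))/(-184 - 9) = 19/((5*39)) + (-(8 - 8))/(-184 - 9) = 19/195 - 1*0/(-193) = 19*(1/195) + 0*(-1/193) = 19/195 + 0 = 19/195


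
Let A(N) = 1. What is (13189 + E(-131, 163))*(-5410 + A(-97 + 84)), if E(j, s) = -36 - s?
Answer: -70262910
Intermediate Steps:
(13189 + E(-131, 163))*(-5410 + A(-97 + 84)) = (13189 + (-36 - 1*163))*(-5410 + 1) = (13189 + (-36 - 163))*(-5409) = (13189 - 199)*(-5409) = 12990*(-5409) = -70262910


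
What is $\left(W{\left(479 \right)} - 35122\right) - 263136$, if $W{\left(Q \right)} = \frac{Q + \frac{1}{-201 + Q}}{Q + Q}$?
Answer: $- \frac{79433130429}{266324} \approx -2.9826 \cdot 10^{5}$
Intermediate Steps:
$W{\left(Q \right)} = \frac{Q + \frac{1}{-201 + Q}}{2 Q}$
$\left(W{\left(479 \right)} - 35122\right) - 263136 = \left(\frac{1 + 479^{2} - 96279}{2 \cdot 479 \left(-201 + 479\right)} - 35122\right) - 263136 = \left(\frac{1}{2} \cdot \frac{1}{479} \cdot \frac{1}{278} \left(1 + 229441 - 96279\right) - 35122\right) - 263136 = \left(\frac{1}{2} \cdot \frac{1}{479} \cdot \frac{1}{278} \cdot 133163 - 35122\right) - 263136 = \left(\frac{133163}{266324} - 35122\right) - 263136 = - \frac{9353698365}{266324} - 263136 = - \frac{79433130429}{266324}$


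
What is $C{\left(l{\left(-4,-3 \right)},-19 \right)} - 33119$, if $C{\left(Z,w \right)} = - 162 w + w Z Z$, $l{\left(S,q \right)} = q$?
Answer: $-30212$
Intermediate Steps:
$C{\left(Z,w \right)} = - 162 w + w Z^{2}$ ($C{\left(Z,w \right)} = - 162 w + Z w Z = - 162 w + w Z^{2}$)
$C{\left(l{\left(-4,-3 \right)},-19 \right)} - 33119 = - 19 \left(-162 + \left(-3\right)^{2}\right) - 33119 = - 19 \left(-162 + 9\right) - 33119 = \left(-19\right) \left(-153\right) - 33119 = 2907 - 33119 = -30212$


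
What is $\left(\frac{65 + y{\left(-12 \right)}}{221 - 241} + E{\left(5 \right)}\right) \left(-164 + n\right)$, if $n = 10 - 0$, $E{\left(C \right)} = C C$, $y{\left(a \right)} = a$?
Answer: $- \frac{34419}{10} \approx -3441.9$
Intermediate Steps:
$E{\left(C \right)} = C^{2}$
$n = 10$ ($n = 10 + 0 = 10$)
$\left(\frac{65 + y{\left(-12 \right)}}{221 - 241} + E{\left(5 \right)}\right) \left(-164 + n\right) = \left(\frac{65 - 12}{221 - 241} + 5^{2}\right) \left(-164 + 10\right) = \left(\frac{53}{-20} + 25\right) \left(-154\right) = \left(53 \left(- \frac{1}{20}\right) + 25\right) \left(-154\right) = \left(- \frac{53}{20} + 25\right) \left(-154\right) = \frac{447}{20} \left(-154\right) = - \frac{34419}{10}$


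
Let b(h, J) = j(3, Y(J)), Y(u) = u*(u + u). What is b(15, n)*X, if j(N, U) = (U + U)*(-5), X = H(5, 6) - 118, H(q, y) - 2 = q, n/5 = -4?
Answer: 888000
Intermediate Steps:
n = -20 (n = 5*(-4) = -20)
H(q, y) = 2 + q
Y(u) = 2*u² (Y(u) = u*(2*u) = 2*u²)
X = -111 (X = (2 + 5) - 118 = 7 - 118 = -111)
j(N, U) = -10*U (j(N, U) = (2*U)*(-5) = -10*U)
b(h, J) = -20*J²
b(15, n)*X = -20*(-20)²*(-111) = -20*400*(-111) = -8000*(-111) = 888000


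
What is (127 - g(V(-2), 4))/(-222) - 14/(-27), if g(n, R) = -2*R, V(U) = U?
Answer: -179/1998 ≈ -0.089590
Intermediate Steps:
(127 - g(V(-2), 4))/(-222) - 14/(-27) = (127 - (-2)*4)/(-222) - 14/(-27) = (127 - 1*(-8))*(-1/222) - 14*(-1/27) = (127 + 8)*(-1/222) + 14/27 = 135*(-1/222) + 14/27 = -45/74 + 14/27 = -179/1998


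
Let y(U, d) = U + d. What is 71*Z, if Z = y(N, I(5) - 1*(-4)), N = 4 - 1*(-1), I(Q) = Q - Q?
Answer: 639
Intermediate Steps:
I(Q) = 0
N = 5 (N = 4 + 1 = 5)
Z = 9 (Z = 5 + (0 - 1*(-4)) = 5 + (0 + 4) = 5 + 4 = 9)
71*Z = 71*9 = 639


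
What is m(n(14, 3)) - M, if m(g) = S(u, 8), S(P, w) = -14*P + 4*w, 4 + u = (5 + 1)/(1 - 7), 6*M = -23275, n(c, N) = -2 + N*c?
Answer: 23887/6 ≈ 3981.2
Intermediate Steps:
M = -23275/6 (M = (⅙)*(-23275) = -23275/6 ≈ -3879.2)
u = -5 (u = -4 + (5 + 1)/(1 - 7) = -4 + 6/(-6) = -4 + 6*(-⅙) = -4 - 1 = -5)
m(g) = 102 (m(g) = -14*(-5) + 4*8 = 70 + 32 = 102)
m(n(14, 3)) - M = 102 - 1*(-23275/6) = 102 + 23275/6 = 23887/6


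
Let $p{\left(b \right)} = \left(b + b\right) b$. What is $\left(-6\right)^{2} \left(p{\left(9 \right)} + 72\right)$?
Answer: $8424$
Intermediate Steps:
$p{\left(b \right)} = 2 b^{2}$ ($p{\left(b \right)} = 2 b b = 2 b^{2}$)
$\left(-6\right)^{2} \left(p{\left(9 \right)} + 72\right) = \left(-6\right)^{2} \left(2 \cdot 9^{2} + 72\right) = 36 \left(2 \cdot 81 + 72\right) = 36 \left(162 + 72\right) = 36 \cdot 234 = 8424$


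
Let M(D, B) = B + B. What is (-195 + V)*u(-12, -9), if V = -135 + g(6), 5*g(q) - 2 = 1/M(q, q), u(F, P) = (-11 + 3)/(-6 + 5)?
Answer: -7910/3 ≈ -2636.7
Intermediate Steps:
M(D, B) = 2*B
u(F, P) = 8 (u(F, P) = -8/(-1) = -8*(-1) = 8)
g(q) = 2/5 + 1/(10*q) (g(q) = 2/5 + 1/(5*((2*q))) = 2/5 + (1/(2*q))/5 = 2/5 + 1/(10*q))
V = -1615/12 (V = -135 + (1/10)*(1 + 4*6)/6 = -135 + (1/10)*(1/6)*(1 + 24) = -135 + (1/10)*(1/6)*25 = -135 + 5/12 = -1615/12 ≈ -134.58)
(-195 + V)*u(-12, -9) = (-195 - 1615/12)*8 = -3955/12*8 = -7910/3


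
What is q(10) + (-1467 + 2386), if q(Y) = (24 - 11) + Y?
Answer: 942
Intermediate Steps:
q(Y) = 13 + Y
q(10) + (-1467 + 2386) = (13 + 10) + (-1467 + 2386) = 23 + 919 = 942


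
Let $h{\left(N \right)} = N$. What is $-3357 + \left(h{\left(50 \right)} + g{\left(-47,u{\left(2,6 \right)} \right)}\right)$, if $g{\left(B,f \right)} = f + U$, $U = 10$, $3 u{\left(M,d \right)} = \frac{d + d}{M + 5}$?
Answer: $- \frac{23075}{7} \approx -3296.4$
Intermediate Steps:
$u{\left(M,d \right)} = \frac{2 d}{3 \left(5 + M\right)}$ ($u{\left(M,d \right)} = \frac{\left(d + d\right) \frac{1}{M + 5}}{3} = \frac{2 d \frac{1}{5 + M}}{3} = \frac{2 d}{3 \left(5 + M\right)}$)
$g{\left(B,f \right)} = 10 + f$ ($g{\left(B,f \right)} = f + 10 = 10 + f$)
$-3357 + \left(h{\left(50 \right)} + g{\left(-47,u{\left(2,6 \right)} \right)}\right) = -3357 + \left(50 + \left(10 + \frac{2}{3} \cdot 6 \frac{1}{5 + 2}\right)\right) = -3357 + \left(50 + \left(10 + \frac{2}{3} \cdot 6 \cdot \frac{1}{7}\right)\right) = -3357 + \left(50 + \left(10 + \frac{4}{7}\right)\right) = -3357 + \left(50 + \frac{74}{7}\right) = -3357 + \frac{424}{7} = - \frac{23075}{7}$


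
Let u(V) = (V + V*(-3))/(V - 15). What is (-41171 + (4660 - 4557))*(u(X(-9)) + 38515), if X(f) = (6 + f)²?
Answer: -1581857224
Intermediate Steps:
u(V) = -2*V/(-15 + V) (u(V) = (V - 3*V)/(-15 + V) = (-2*V)/(-15 + V) = -2*V/(-15 + V))
(-41171 + (4660 - 4557))*(u(X(-9)) + 38515) = (-41171 + (4660 - 4557))*(-2*(6 - 9)²/(-15 + (6 - 9)²) + 38515) = (-41171 + 103)*(-2*(-3)²/(-15 + (-3)²) + 38515) = -41068*(-2*9/(-15 + 9) + 38515) = -41068*(-2*9/(-6) + 38515) = -41068*(-2*9*(-⅙) + 38515) = -41068*(3 + 38515) = -41068*38518 = -1581857224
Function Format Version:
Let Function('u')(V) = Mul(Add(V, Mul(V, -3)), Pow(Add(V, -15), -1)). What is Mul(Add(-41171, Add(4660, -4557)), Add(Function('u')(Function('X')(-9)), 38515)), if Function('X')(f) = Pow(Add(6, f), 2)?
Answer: -1581857224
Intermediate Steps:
Function('u')(V) = Mul(-2, V, Pow(Add(-15, V), -1)) (Function('u')(V) = Mul(Add(V, Mul(-3, V)), Pow(Add(-15, V), -1)) = Mul(Mul(-2, V), Pow(Add(-15, V), -1)) = Mul(-2, V, Pow(Add(-15, V), -1)))
Mul(Add(-41171, Add(4660, -4557)), Add(Function('u')(Function('X')(-9)), 38515)) = Mul(Add(-41171, Add(4660, -4557)), Add(Mul(-2, Pow(Add(6, -9), 2), Pow(Add(-15, Pow(Add(6, -9), 2)), -1)), 38515)) = Mul(Add(-41171, 103), Add(Mul(-2, Pow(-3, 2), Pow(Add(-15, Pow(-3, 2)), -1)), 38515)) = Mul(-41068, Add(Mul(-2, 9, Pow(Add(-15, 9), -1)), 38515)) = Mul(-41068, Add(Mul(-2, 9, Pow(-6, -1)), 38515)) = Mul(-41068, Add(Mul(-2, 9, Rational(-1, 6)), 38515)) = Mul(-41068, Add(3, 38515)) = Mul(-41068, 38518) = -1581857224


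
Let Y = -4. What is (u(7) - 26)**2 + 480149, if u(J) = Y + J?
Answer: 480678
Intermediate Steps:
u(J) = -4 + J
(u(7) - 26)**2 + 480149 = ((-4 + 7) - 26)**2 + 480149 = (3 - 26)**2 + 480149 = (-23)**2 + 480149 = 529 + 480149 = 480678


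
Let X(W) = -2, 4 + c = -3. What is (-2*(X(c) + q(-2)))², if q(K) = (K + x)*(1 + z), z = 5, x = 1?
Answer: 256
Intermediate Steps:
c = -7 (c = -4 - 3 = -7)
q(K) = 6 + 6*K (q(K) = (K + 1)*(1 + 5) = (1 + K)*6 = 6 + 6*K)
(-2*(X(c) + q(-2)))² = (-2*(-2 + (6 + 6*(-2))))² = (-2*(-2 + (6 - 12)))² = (-2*(-2 - 6))² = (-2*(-8))² = 16² = 256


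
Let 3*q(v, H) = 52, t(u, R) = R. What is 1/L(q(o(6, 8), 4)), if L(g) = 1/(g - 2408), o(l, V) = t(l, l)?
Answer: -7172/3 ≈ -2390.7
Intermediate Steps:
o(l, V) = l
q(v, H) = 52/3 (q(v, H) = (⅓)*52 = 52/3)
L(g) = 1/(-2408 + g)
1/L(q(o(6, 8), 4)) = 1/(1/(-2408 + 52/3)) = 1/(1/(-7172/3)) = 1/(-3/7172) = -7172/3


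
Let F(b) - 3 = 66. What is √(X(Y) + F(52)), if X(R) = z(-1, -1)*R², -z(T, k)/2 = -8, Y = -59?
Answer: √55765 ≈ 236.15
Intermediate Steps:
z(T, k) = 16 (z(T, k) = -2*(-8) = 16)
F(b) = 69 (F(b) = 3 + 66 = 69)
X(R) = 16*R²
√(X(Y) + F(52)) = √(16*(-59)² + 69) = √(16*3481 + 69) = √(55696 + 69) = √55765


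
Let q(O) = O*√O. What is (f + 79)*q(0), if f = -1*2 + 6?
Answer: 0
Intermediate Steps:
f = 4 (f = -2 + 6 = 4)
q(O) = O^(3/2)
(f + 79)*q(0) = (4 + 79)*0^(3/2) = 83*0 = 0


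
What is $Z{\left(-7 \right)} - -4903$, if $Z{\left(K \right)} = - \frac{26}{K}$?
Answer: $\frac{34347}{7} \approx 4906.7$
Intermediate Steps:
$Z{\left(-7 \right)} - -4903 = - \frac{26}{-7} - -4903 = \left(-26\right) \left(- \frac{1}{7}\right) + 4903 = \frac{26}{7} + 4903 = \frac{34347}{7}$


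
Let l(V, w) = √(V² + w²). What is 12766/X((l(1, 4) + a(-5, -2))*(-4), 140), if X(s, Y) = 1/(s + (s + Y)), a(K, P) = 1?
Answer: 1685112 - 102128*√17 ≈ 1.2640e+6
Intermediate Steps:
X(s, Y) = 1/(Y + 2*s) (X(s, Y) = 1/(s + (Y + s)) = 1/(Y + 2*s))
12766/X((l(1, 4) + a(-5, -2))*(-4), 140) = 12766/(1/(140 + 2*((√(1² + 4²) + 1)*(-4)))) = 12766/(1/(140 + 2*((√(1 + 16) + 1)*(-4)))) = 12766/(1/(140 + 2*((√17 + 1)*(-4)))) = 12766/(1/(140 + 2*((1 + √17)*(-4)))) = 12766/(1/(140 + 2*(-4 - 4*√17))) = 12766/(1/(140 + (-8 - 8*√17))) = 12766/(1/(132 - 8*√17)) = 12766*(132 - 8*√17) = 1685112 - 102128*√17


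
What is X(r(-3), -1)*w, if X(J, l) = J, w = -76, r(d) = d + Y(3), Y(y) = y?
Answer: 0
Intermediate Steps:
r(d) = 3 + d (r(d) = d + 3 = 3 + d)
X(r(-3), -1)*w = (3 - 3)*(-76) = 0*(-76) = 0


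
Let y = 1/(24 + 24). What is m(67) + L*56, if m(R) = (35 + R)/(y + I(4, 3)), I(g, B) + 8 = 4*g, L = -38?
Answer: -814384/385 ≈ -2115.3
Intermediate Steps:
I(g, B) = -8 + 4*g
y = 1/48 ≈ 0.020833
m(R) = 48/11 + 48*R/385 (m(R) = (35 + R)/(1/48 + (-8 + 4*4)) = (35 + R)/(1/48 + (-8 + 16)) = (35 + R)/(1/48 + 8) = (35 + R)/(385/48) = (35 + R)*(48/385) = 48/11 + 48*R/385)
m(67) + L*56 = (48/11 + (48/385)*67) - 38*56 = (48/11 + 3216/385) - 2128 = 4896/385 - 2128 = -814384/385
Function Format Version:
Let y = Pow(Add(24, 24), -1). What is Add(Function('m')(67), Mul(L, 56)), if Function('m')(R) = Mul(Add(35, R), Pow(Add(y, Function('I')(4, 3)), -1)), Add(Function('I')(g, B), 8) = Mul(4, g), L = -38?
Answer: Rational(-814384, 385) ≈ -2115.3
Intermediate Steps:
Function('I')(g, B) = Add(-8, Mul(4, g))
y = Rational(1, 48) (y = Pow(48, -1) = Rational(1, 48) ≈ 0.020833)
Function('m')(R) = Add(Rational(48, 11), Mul(Rational(48, 385), R)) (Function('m')(R) = Mul(Add(35, R), Pow(Add(Rational(1, 48), Add(-8, Mul(4, 4))), -1)) = Mul(Add(35, R), Pow(Add(Rational(1, 48), Add(-8, 16)), -1)) = Mul(Add(35, R), Pow(Add(Rational(1, 48), 8), -1)) = Mul(Add(35, R), Pow(Rational(385, 48), -1)) = Mul(Add(35, R), Rational(48, 385)) = Add(Rational(48, 11), Mul(Rational(48, 385), R)))
Add(Function('m')(67), Mul(L, 56)) = Add(Add(Rational(48, 11), Mul(Rational(48, 385), 67)), Mul(-38, 56)) = Add(Add(Rational(48, 11), Rational(3216, 385)), -2128) = Add(Rational(4896, 385), -2128) = Rational(-814384, 385)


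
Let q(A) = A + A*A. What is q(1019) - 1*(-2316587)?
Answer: 3355967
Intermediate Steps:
q(A) = A + A²
q(1019) - 1*(-2316587) = 1019*(1 + 1019) - 1*(-2316587) = 1019*1020 + 2316587 = 1039380 + 2316587 = 3355967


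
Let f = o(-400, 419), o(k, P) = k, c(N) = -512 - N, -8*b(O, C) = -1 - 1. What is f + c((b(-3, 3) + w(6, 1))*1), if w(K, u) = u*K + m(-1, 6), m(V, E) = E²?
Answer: -3817/4 ≈ -954.25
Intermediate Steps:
b(O, C) = ¼ (b(O, C) = -(-1 - 1)/8 = -⅛*(-2) = ¼)
w(K, u) = 36 + K*u (w(K, u) = u*K + 6² = K*u + 36 = 36 + K*u)
f = -400
f + c((b(-3, 3) + w(6, 1))*1) = -400 + (-512 - (¼ + (36 + 6*1))) = -400 + (-512 - (¼ + (36 + 6))) = -400 + (-512 - (¼ + 42)) = -400 + (-512 - 169/4) = -400 - 2217/4 = -3817/4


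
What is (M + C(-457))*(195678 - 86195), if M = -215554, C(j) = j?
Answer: -23649532313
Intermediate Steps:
(M + C(-457))*(195678 - 86195) = (-215554 - 457)*(195678 - 86195) = -216011*109483 = -23649532313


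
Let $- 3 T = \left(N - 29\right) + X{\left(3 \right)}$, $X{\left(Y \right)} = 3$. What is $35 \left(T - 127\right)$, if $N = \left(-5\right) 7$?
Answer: $- \frac{11200}{3} \approx -3733.3$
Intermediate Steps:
$N = -35$
$T = \frac{61}{3}$ ($T = - \frac{\left(-35 - 29\right) + 3}{3} = - \frac{-64 + 3}{3} = \left(- \frac{1}{3}\right) \left(-61\right) = \frac{61}{3} \approx 20.333$)
$35 \left(T - 127\right) = 35 \left(\frac{61}{3} - 127\right) = 35 \left(- \frac{320}{3}\right) = - \frac{11200}{3}$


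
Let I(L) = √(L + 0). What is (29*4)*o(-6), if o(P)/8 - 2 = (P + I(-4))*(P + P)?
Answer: 68672 - 22272*I ≈ 68672.0 - 22272.0*I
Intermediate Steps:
I(L) = √L
o(P) = 16 + 16*P*(P + 2*I) (o(P) = 16 + 8*((P + √(-4))*(P + P)) = 16 + 8*((P + 2*I)*(2*P)) = 16 + 8*(2*P*(P + 2*I)) = 16 + 16*P*(P + 2*I))
(29*4)*o(-6) = (29*4)*(16 + 16*(-6)² + 32*I*(-6)) = 116*(16 + 16*36 - 192*I) = 116*(16 + 576 - 192*I) = 116*(592 - 192*I) = 68672 - 22272*I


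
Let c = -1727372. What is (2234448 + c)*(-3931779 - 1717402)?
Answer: -2864564104756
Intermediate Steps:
(2234448 + c)*(-3931779 - 1717402) = (2234448 - 1727372)*(-3931779 - 1717402) = 507076*(-5649181) = -2864564104756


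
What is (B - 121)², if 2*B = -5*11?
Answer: 88209/4 ≈ 22052.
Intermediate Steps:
B = -55/2 (B = (-5*11)/2 = (½)*(-55) = -55/2 ≈ -27.500)
(B - 121)² = (-55/2 - 121)² = (-297/2)² = 88209/4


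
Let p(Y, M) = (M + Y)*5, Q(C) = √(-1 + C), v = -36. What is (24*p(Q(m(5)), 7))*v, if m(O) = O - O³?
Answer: -30240 - 47520*I ≈ -30240.0 - 47520.0*I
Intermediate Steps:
p(Y, M) = 5*M + 5*Y
(24*p(Q(m(5)), 7))*v = (24*(5*7 + 5*√(-1 + (5 - 1*5³))))*(-36) = (24*(35 + 5*√(-1 + (5 - 1*125))))*(-36) = (24*(35 + 5*√(-1 + (5 - 125))))*(-36) = (24*(35 + 5*√(-1 - 120)))*(-36) = (24*(35 + 5*√(-121)))*(-36) = (24*(35 + 5*(11*I)))*(-36) = (24*(35 + 55*I))*(-36) = (840 + 1320*I)*(-36) = -30240 - 47520*I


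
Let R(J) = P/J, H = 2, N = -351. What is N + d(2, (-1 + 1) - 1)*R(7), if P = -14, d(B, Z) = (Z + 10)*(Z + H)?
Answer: -369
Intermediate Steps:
d(B, Z) = (2 + Z)*(10 + Z) (d(B, Z) = (Z + 10)*(Z + 2) = (10 + Z)*(2 + Z) = (2 + Z)*(10 + Z))
R(J) = -14/J
N + d(2, (-1 + 1) - 1)*R(7) = -351 + (20 + ((-1 + 1) - 1)**2 + 12*((-1 + 1) - 1))*(-14/7) = -351 + (20 + (0 - 1)**2 + 12*(0 - 1))*(-14*1/7) = -351 + (20 + (-1)**2 + 12*(-1))*(-2) = -351 + (20 + 1 - 12)*(-2) = -351 + 9*(-2) = -351 - 18 = -369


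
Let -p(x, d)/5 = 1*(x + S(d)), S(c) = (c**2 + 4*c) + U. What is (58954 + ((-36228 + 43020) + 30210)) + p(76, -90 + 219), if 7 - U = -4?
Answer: 9736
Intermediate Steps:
U = 11 (U = 7 - 1*(-4) = 7 + 4 = 11)
S(c) = 11 + c**2 + 4*c (S(c) = (c**2 + 4*c) + 11 = 11 + c**2 + 4*c)
p(x, d) = -55 - 20*d - 5*x - 5*d**2 (p(x, d) = -5*(x + (11 + d**2 + 4*d)) = -5*(11 + x + d**2 + 4*d) = -55 - 20*d - 5*x - 5*d**2)
(58954 + ((-36228 + 43020) + 30210)) + p(76, -90 + 219) = (58954 + ((-36228 + 43020) + 30210)) + (-55 - 20*(-90 + 219) - 5*76 - 5*(-90 + 219)**2) = (58954 + (6792 + 30210)) + (-55 - 20*129 - 380 - 5*129**2) = (58954 + 37002) + (-55 - 2580 - 380 - 5*16641) = 95956 + (-55 - 2580 - 380 - 83205) = 95956 - 86220 = 9736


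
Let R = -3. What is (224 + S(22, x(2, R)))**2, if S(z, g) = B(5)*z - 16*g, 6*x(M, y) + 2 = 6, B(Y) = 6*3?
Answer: 3341584/9 ≈ 3.7129e+5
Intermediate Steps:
B(Y) = 18
x(M, y) = 2/3 (x(M, y) = -1/3 + (1/6)*6 = -1/3 + 1 = 2/3)
S(z, g) = -16*g + 18*z (S(z, g) = 18*z - 16*g = -16*g + 18*z)
(224 + S(22, x(2, R)))**2 = (224 + (-16*2/3 + 18*22))**2 = (224 + (-32/3 + 396))**2 = (224 + 1156/3)**2 = (1828/3)**2 = 3341584/9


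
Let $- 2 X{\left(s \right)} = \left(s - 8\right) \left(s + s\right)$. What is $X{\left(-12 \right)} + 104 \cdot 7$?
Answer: $488$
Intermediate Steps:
$X{\left(s \right)} = - s \left(-8 + s\right)$ ($X{\left(s \right)} = - \frac{\left(s - 8\right) \left(s + s\right)}{2} = - \frac{\left(-8 + s\right) 2 s}{2} = - \frac{2 s \left(-8 + s\right)}{2} = - s \left(-8 + s\right)$)
$X{\left(-12 \right)} + 104 \cdot 7 = - 12 \left(8 - -12\right) + 104 \cdot 7 = - 12 \left(8 + 12\right) + 728 = \left(-12\right) 20 + 728 = -240 + 728 = 488$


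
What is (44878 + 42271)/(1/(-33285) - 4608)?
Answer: -2900754465/153377281 ≈ -18.913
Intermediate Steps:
(44878 + 42271)/(1/(-33285) - 4608) = 87149/(-1/33285 - 4608) = 87149/(-153377281/33285) = 87149*(-33285/153377281) = -2900754465/153377281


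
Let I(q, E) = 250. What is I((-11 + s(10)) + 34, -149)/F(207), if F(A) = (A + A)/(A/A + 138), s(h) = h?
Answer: 17375/207 ≈ 83.937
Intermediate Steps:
F(A) = 2*A/139 (F(A) = (2*A)/(1 + 138) = (2*A)/139 = (2*A)*(1/139) = 2*A/139)
I((-11 + s(10)) + 34, -149)/F(207) = 250/(((2/139)*207)) = 250/(414/139) = 250*(139/414) = 17375/207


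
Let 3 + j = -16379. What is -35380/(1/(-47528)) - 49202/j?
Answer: 13773499406841/8191 ≈ 1.6815e+9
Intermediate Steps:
j = -16382 (j = -3 - 16379 = -16382)
-35380/(1/(-47528)) - 49202/j = -35380/(1/(-47528)) - 49202/(-16382) = -35380/(-1/47528) - 49202*(-1/16382) = -35380*(-47528) + 24601/8191 = 1681540640 + 24601/8191 = 13773499406841/8191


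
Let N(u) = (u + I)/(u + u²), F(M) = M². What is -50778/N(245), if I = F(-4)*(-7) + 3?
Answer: -765097515/34 ≈ -2.2503e+7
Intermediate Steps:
I = -109 (I = (-4)²*(-7) + 3 = 16*(-7) + 3 = -112 + 3 = -109)
N(u) = (-109 + u)/(u + u²) (N(u) = (u - 109)/(u + u²) = (-109 + u)/(u + u²))
-50778/N(245) = -50778*245*(1 + 245)/(-109 + 245) = -50778/((1/245)*136/246) = -50778/((1/245)*(1/246)*136) = -50778/68/30135 = -50778*30135/68 = -765097515/34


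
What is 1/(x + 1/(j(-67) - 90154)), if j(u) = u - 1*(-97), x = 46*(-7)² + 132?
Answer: 90124/215035863 ≈ 0.00041911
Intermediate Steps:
x = 2386 (x = 46*49 + 132 = 2254 + 132 = 2386)
j(u) = 97 + u (j(u) = u + 97 = 97 + u)
1/(x + 1/(j(-67) - 90154)) = 1/(2386 + 1/((97 - 67) - 90154)) = 1/(2386 + 1/(30 - 90154)) = 1/(2386 + 1/(-90124)) = 1/(2386 - 1/90124) = 1/(215035863/90124) = 90124/215035863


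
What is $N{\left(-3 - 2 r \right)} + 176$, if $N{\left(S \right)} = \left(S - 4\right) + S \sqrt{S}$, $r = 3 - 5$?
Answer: $174$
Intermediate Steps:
$r = -2$
$N{\left(S \right)} = -4 + S + S^{\frac{3}{2}}$ ($N{\left(S \right)} = \left(-4 + S\right) + S^{\frac{3}{2}} = -4 + S + S^{\frac{3}{2}}$)
$N{\left(-3 - 2 r \right)} + 176 = \left(-4 - -1 + \left(-3 - -4\right)^{\frac{3}{2}}\right) + 176 = \left(-4 + \left(-3 + 4\right) + \left(-3 + 4\right)^{\frac{3}{2}}\right) + 176 = \left(-4 + 1 + 1^{\frac{3}{2}}\right) + 176 = \left(-4 + 1 + 1\right) + 176 = -2 + 176 = 174$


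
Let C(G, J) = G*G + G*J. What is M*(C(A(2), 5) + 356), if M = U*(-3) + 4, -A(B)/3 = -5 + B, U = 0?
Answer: 1928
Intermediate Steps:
A(B) = 15 - 3*B (A(B) = -3*(-5 + B) = 15 - 3*B)
C(G, J) = G² + G*J
M = 4 (M = 0*(-3) + 4 = 0 + 4 = 4)
M*(C(A(2), 5) + 356) = 4*((15 - 3*2)*((15 - 3*2) + 5) + 356) = 4*((15 - 6)*((15 - 6) + 5) + 356) = 4*(9*(9 + 5) + 356) = 4*(9*14 + 356) = 4*(126 + 356) = 4*482 = 1928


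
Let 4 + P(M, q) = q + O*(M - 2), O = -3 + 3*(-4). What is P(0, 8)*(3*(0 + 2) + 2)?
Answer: 272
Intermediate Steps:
O = -15 (O = -3 - 12 = -15)
P(M, q) = 26 + q - 15*M (P(M, q) = -4 + (q - 15*(M - 2)) = -4 + (q - 15*(-2 + M)) = -4 + (q + (30 - 15*M)) = -4 + (30 + q - 15*M) = 26 + q - 15*M)
P(0, 8)*(3*(0 + 2) + 2) = (26 + 8 - 15*0)*(3*(0 + 2) + 2) = (26 + 8 + 0)*(3*2 + 2) = 34*(6 + 2) = 34*8 = 272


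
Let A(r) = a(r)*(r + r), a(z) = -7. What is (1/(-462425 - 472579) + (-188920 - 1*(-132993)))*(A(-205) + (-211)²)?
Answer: -826056229696073/311668 ≈ -2.6504e+9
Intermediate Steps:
A(r) = -14*r (A(r) = -7*(r + r) = -14*r)
(1/(-462425 - 472579) + (-188920 - 1*(-132993)))*(A(-205) + (-211)²) = (1/(-462425 - 472579) + (-188920 - 1*(-132993)))*(-14*(-205) + (-211)²) = (1/(-935004) + (-188920 + 132993))*(2870 + 44521) = (-1/935004 - 55927)*47391 = -52291968709/935004*47391 = -826056229696073/311668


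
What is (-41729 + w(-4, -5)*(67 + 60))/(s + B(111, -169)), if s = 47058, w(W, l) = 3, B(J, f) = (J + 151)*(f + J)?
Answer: -20674/15931 ≈ -1.2977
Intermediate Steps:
B(J, f) = (151 + J)*(J + f)
(-41729 + w(-4, -5)*(67 + 60))/(s + B(111, -169)) = (-41729 + 3*(67 + 60))/(47058 + (111**2 + 151*111 + 151*(-169) + 111*(-169))) = (-41729 + 3*127)/(47058 + (12321 + 16761 - 25519 - 18759)) = (-41729 + 381)/(47058 - 15196) = -41348/31862 = -41348*1/31862 = -20674/15931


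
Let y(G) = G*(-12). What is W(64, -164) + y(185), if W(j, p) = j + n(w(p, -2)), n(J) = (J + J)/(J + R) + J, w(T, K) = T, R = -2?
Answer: -192396/83 ≈ -2318.0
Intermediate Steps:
y(G) = -12*G
n(J) = J + 2*J/(-2 + J) (n(J) = (J + J)/(J - 2) + J = (2*J)/(-2 + J) + J = 2*J/(-2 + J) + J = J + 2*J/(-2 + J))
W(j, p) = j + p²/(-2 + p)
W(64, -164) + y(185) = ((-164)² + 64*(-2 - 164))/(-2 - 164) - 12*185 = (26896 + 64*(-166))/(-166) - 2220 = -(26896 - 10624)/166 - 2220 = -1/166*16272 - 2220 = -8136/83 - 2220 = -192396/83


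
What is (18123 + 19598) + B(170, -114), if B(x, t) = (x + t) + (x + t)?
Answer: 37833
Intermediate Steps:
B(x, t) = 2*t + 2*x (B(x, t) = (t + x) + (t + x) = 2*t + 2*x)
(18123 + 19598) + B(170, -114) = (18123 + 19598) + (2*(-114) + 2*170) = 37721 + (-228 + 340) = 37721 + 112 = 37833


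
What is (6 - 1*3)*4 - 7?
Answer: 5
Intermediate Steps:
(6 - 1*3)*4 - 7 = (6 - 3)*4 - 7 = 3*4 - 7 = 12 - 7 = 5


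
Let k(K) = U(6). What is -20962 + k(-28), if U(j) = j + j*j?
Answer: -20920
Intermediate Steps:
U(j) = j + j**2
k(K) = 42 (k(K) = 6*(1 + 6) = 6*7 = 42)
-20962 + k(-28) = -20962 + 42 = -20920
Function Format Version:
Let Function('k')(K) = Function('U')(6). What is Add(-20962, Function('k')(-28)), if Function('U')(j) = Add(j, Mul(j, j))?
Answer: -20920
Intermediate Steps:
Function('U')(j) = Add(j, Pow(j, 2))
Function('k')(K) = 42 (Function('k')(K) = Mul(6, Add(1, 6)) = Mul(6, 7) = 42)
Add(-20962, Function('k')(-28)) = Add(-20962, 42) = -20920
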